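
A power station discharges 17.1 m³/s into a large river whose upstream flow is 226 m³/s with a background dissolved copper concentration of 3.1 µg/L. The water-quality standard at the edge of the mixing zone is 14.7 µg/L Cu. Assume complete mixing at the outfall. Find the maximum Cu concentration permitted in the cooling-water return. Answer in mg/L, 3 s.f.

3.1 µg/L = 0.0031 mg/L.
14.7 µg/L = 0.0147 mg/L.
Mass balance: 0.0147·243.1 = 17.1·Cₑ + 226·0.0031.
Cₑ = (3.574 − 0.7006) / 17.1 = 0.168 mg/L.

0.168 mg/L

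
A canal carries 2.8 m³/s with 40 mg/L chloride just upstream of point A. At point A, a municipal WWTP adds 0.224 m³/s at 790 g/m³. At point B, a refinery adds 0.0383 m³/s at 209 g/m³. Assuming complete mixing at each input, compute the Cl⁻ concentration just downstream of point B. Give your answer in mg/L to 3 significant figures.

After input A: C = (2.8·40 + 0.224·790) / 3.024 = 95.56 mg/L.
After input B: C = (3.024·95.56 + 0.0383·209) / 3.062 = 96.97 mg/L.

97.0 mg/L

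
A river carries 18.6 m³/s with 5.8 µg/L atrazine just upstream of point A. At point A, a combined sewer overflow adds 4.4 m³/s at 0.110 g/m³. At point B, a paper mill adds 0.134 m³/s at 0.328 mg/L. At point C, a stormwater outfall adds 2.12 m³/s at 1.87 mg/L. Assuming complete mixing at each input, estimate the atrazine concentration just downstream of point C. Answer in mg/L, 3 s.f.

0.182 mg/L

5.8 µg/L = 0.0058 mg/L.
After input A: C = (18.6·0.0058 + 4.4·0.11) / 23 = 0.02573 mg/L.
After input B: C = (23·0.02573 + 0.134·0.328) / 23.13 = 0.02748 mg/L.
After input C: C = (23.13·0.02748 + 2.12·1.87) / 25.25 = 0.1822 mg/L.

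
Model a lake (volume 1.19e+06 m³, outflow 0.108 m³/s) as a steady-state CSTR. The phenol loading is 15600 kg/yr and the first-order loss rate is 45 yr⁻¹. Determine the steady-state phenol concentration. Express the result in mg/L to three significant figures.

0.274 mg/L

Outflow Q = 0.108 m³/s × 3.156e+07 s/yr = 3.408e+06 m³/yr.
Steady-state CSTR mass balance: W = Q·C + k·V·C, so C = W/(Q + kV).
Q + kV = 3.408e+06 + 45·1.19e+06 = 5.696e+07 m³/yr.
C = 15600/5.696e+07 = 0.0002739 kg/m³ = 0.2739 mg/L.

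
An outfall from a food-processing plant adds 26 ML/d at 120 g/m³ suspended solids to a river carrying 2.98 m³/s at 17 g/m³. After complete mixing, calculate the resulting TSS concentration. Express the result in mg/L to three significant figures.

26.4 mg/L

26 ML/d = 0.3009 m³/s.
Conservation of mass across the mixing zone: C = (0.3009·120 + 2.98·17) / (0.3009 + 2.98) = 86.77/3.281 = 26.45 mg/L.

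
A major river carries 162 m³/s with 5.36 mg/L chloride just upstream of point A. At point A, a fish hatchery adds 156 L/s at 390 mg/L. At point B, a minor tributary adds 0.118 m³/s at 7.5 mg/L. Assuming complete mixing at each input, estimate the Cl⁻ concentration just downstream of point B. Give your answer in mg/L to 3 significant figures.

156 L/s = 0.156 m³/s.
After input A: C = (162·5.36 + 0.156·390) / 162.2 = 5.73 mg/L.
After input B: C = (162.2·5.73 + 0.118·7.5) / 162.3 = 5.731 mg/L.

5.73 mg/L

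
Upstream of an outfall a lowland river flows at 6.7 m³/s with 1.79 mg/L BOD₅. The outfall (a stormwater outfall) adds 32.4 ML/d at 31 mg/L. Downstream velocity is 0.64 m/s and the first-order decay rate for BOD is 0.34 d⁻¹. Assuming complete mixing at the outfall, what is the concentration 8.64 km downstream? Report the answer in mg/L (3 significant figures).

3.17 mg/L

32.4 ML/d = 0.375 m³/s.
After complete mixing, C₀ = (0.375·31 + 6.7·1.79) / 7.075 = 3.338 mg/L.
Travel time t = 8640 m / 0.64 m/s = 1.35e+04 s = 0.1562 d.
C = 3.338·exp(−0.34·0.1562) = 3.338·0.9483 = 3.166 mg/L.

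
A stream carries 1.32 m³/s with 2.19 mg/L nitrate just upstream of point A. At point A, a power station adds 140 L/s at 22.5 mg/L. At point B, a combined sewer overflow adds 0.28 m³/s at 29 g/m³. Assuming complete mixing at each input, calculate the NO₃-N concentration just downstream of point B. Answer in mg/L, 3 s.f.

140 L/s = 0.14 m³/s.
After input A: C = (1.32·2.19 + 0.14·22.5) / 1.46 = 4.138 mg/L.
After input B: C = (1.46·4.138 + 0.28·29) / 1.74 = 8.138 mg/L.

8.14 mg/L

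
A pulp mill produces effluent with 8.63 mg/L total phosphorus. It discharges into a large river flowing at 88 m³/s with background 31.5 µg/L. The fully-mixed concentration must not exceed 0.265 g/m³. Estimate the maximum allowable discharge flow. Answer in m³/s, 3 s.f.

31.5 µg/L = 0.0315 mg/L.
Mass balance at complete mixing: C_std·(Q_w + Q_r) = Q_w·C_e + Q_r·C_b.
Rearranging, Q_w = Q_r·(C_std − C_b)/(C_e − C_std) = 88·(0.265 − 0.0315) / (8.63 − 0.265) = 2.456 m³/s.

2.46 m³/s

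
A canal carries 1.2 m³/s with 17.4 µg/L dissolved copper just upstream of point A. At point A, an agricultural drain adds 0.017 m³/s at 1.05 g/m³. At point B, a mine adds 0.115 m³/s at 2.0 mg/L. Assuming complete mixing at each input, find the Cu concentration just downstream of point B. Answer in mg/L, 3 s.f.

17.4 µg/L = 0.0174 mg/L.
After input A: C = (1.2·0.0174 + 0.017·1.05) / 1.217 = 0.03182 mg/L.
After input B: C = (1.217·0.03182 + 0.115·2) / 1.332 = 0.2017 mg/L.

0.202 mg/L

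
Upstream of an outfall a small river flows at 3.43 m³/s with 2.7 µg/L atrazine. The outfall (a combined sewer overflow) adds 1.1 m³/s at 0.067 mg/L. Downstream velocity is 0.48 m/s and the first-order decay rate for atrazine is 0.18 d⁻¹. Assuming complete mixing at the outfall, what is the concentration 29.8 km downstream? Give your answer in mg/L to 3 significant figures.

2.7 µg/L = 0.0027 mg/L.
After complete mixing, C₀ = (1.1·0.067 + 3.43·0.0027) / 4.53 = 0.01831 mg/L.
Travel time t = 2.98e+04 m / 0.48 m/s = 6.208e+04 s = 0.7186 d.
C = 0.01831·exp(−0.18·0.7186) = 0.01831·0.8787 = 0.01609 mg/L.

0.0161 mg/L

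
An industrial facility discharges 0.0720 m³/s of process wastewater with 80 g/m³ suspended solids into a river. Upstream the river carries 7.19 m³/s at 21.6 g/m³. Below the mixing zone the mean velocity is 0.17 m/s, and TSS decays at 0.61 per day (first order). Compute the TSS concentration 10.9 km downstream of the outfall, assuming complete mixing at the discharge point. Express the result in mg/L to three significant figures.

After complete mixing, C₀ = (0.072·80 + 7.19·21.6) / 7.262 = 22.18 mg/L.
Travel time t = 1.09e+04 m / 0.17 m/s = 6.412e+04 s = 0.7421 d.
C = 22.18·exp(−0.61·0.7421) = 22.18·0.6359 = 14.1 mg/L.

14.1 mg/L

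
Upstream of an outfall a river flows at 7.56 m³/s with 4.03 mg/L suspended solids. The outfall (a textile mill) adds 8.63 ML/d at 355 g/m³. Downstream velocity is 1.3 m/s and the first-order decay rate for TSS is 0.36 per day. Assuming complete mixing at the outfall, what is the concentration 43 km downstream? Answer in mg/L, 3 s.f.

7.50 mg/L

8.63 ML/d = 0.09988 m³/s.
After complete mixing, C₀ = (0.09988·355 + 7.56·4.03) / 7.66 = 8.607 mg/L.
Travel time t = 4.3e+04 m / 1.3 m/s = 3.308e+04 s = 0.3828 d.
C = 8.607·exp(−0.36·0.3828) = 8.607·0.8713 = 7.499 mg/L.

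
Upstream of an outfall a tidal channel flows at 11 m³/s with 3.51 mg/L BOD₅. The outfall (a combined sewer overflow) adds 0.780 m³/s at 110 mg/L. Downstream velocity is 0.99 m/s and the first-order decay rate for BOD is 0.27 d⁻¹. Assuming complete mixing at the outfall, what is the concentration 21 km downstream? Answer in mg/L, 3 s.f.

9.88 mg/L

After complete mixing, C₀ = (0.78·110 + 11·3.51) / 11.78 = 10.56 mg/L.
Travel time t = 2.1e+04 m / 0.99 m/s = 2.121e+04 s = 0.2455 d.
C = 10.56·exp(−0.27·0.2455) = 10.56·0.9359 = 9.884 mg/L.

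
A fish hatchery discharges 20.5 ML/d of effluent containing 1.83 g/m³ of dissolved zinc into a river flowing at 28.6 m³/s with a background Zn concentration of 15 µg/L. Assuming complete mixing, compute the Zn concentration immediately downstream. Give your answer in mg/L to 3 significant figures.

0.0299 mg/L

20.5 ML/d = 0.2373 m³/s.
15 µg/L = 0.015 mg/L.
Conservation of mass across the mixing zone: C = (0.2373·1.83 + 28.6·0.015) / (0.2373 + 28.6) = 0.8632/28.84 = 0.02993 mg/L.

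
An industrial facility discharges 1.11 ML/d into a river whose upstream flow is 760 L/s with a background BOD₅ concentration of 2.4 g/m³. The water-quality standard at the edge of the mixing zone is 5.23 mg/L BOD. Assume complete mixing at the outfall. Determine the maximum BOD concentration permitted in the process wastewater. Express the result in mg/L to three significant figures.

1.11 ML/d = 0.01285 m³/s.
760 L/s = 0.76 m³/s.
Mass balance: 5.23·0.7728 = 0.01285·Cₑ + 0.76·2.4.
Cₑ = (4.042 − 1.824) / 0.01285 = 172.6 mg/L.

173 mg/L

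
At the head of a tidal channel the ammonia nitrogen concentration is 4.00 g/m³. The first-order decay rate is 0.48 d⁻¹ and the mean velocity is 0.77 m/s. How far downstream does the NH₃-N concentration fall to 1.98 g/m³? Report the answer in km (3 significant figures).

97.5 km

From C = C₀·e^(−kt), t = ln(C₀/C)/k = ln(4.00/1.98)/0.48 = 0.7032/0.48 = 1.465 d.
Distance = v·t = 0.77 m/s × 1.266e+05 s = 9.746e+04 m = 97.46 km.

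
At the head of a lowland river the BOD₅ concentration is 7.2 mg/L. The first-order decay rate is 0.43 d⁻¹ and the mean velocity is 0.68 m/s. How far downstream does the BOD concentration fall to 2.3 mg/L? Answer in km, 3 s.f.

From C = C₀·e^(−kt), t = ln(C₀/C)/k = ln(7.2/2.3)/0.43 = 1.141/0.43 = 2.654 d.
Distance = v·t = 0.68 m/s × 2.293e+05 s = 1.559e+05 m = 155.9 km.

156 km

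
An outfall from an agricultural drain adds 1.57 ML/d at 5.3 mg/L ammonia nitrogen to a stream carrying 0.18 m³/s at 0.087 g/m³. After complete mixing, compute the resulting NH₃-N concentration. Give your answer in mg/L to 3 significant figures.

1.57 ML/d = 0.01817 m³/s.
By mass balance at complete mixing, C = (0.01817·5.3 + 0.18·0.087) / (0.01817 + 0.18) = 0.112/0.1982 = 0.565 mg/L.

0.565 mg/L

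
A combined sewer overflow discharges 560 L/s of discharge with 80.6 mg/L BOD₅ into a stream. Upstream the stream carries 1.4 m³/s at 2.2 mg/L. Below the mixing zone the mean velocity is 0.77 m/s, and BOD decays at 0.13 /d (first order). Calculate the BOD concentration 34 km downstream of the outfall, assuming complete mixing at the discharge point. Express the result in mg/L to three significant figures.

23.0 mg/L

560 L/s = 0.56 m³/s.
After complete mixing, C₀ = (0.56·80.6 + 1.4·2.2) / 1.96 = 24.6 mg/L.
Travel time t = 3.4e+04 m / 0.77 m/s = 4.416e+04 s = 0.5111 d.
C = 24.6·exp(−0.13·0.5111) = 24.6·0.9357 = 23.02 mg/L.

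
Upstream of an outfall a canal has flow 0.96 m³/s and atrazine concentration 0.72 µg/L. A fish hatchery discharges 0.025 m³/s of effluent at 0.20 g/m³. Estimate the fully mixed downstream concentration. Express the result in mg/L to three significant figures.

0.72 µg/L = 0.00072 mg/L.
Conservation of mass across the mixing zone: C = (0.025·0.2 + 0.96·0.00072) / (0.025 + 0.96) = 0.005691/0.985 = 0.005778 mg/L.

0.00578 mg/L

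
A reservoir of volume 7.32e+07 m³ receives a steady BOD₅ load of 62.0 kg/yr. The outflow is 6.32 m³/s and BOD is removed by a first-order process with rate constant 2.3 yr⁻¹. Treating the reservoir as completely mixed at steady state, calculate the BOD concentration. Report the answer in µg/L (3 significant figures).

0.169 µg/L

Outflow Q = 6.32 m³/s × 3.156e+07 s/yr = 1.994e+08 m³/yr.
Steady-state CSTR mass balance: W = Q·C + k·V·C, so C = W/(Q + kV).
Q + kV = 1.994e+08 + 2.3·7.32e+07 = 3.678e+08 m³/yr.
C = 62.0/3.678e+08 = 1.686e-07 kg/m³ = 0.0001686 mg/L = 0.1686 µg/L.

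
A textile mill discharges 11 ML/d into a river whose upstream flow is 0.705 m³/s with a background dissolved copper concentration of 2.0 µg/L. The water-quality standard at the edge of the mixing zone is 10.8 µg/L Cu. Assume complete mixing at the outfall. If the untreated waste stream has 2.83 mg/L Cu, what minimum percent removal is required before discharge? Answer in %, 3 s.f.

11 ML/d = 0.1273 m³/s.
2.0 µg/L = 0.002 mg/L.
10.8 µg/L = 0.0108 mg/L.
Mass balance: 0.0108·0.8323 = 0.1273·Cₑ + 0.705·0.002.
Cₑ = (0.008989 − 0.00141) / 0.1273 = 0.05953 mg/L.
Required removal = 1 − 0.05953/2.83 = 97.9 %.

97.9 %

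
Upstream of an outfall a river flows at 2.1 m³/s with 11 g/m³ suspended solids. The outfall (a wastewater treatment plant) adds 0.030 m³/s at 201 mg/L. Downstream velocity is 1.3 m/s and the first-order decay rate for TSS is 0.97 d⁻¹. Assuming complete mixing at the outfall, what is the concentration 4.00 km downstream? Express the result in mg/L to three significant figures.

After complete mixing, C₀ = (0.03·201 + 2.1·11) / 2.13 = 13.68 mg/L.
Travel time t = 4000 m / 1.3 m/s = 3077 s = 0.03561 d.
C = 13.68·exp(−0.97·0.03561) = 13.68·0.966 = 13.21 mg/L.

13.2 mg/L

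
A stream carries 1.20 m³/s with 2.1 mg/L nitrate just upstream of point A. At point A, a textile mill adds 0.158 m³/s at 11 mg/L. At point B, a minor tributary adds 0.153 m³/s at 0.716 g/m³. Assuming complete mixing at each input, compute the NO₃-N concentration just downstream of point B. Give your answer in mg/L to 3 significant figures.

After input A: C = (1.2·2.1 + 0.158·11) / 1.358 = 3.135 mg/L.
After input B: C = (1.358·3.135 + 0.153·0.716) / 1.511 = 2.891 mg/L.

2.89 mg/L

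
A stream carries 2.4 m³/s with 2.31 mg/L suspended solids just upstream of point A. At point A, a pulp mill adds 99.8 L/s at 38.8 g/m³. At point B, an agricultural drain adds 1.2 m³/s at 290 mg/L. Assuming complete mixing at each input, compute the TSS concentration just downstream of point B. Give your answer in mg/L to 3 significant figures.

96.6 mg/L

99.8 L/s = 0.0998 m³/s.
After input A: C = (2.4·2.31 + 0.0998·38.8) / 2.5 = 3.767 mg/L.
After input B: C = (2.5·3.767 + 1.2·290) / 3.7 = 96.6 mg/L.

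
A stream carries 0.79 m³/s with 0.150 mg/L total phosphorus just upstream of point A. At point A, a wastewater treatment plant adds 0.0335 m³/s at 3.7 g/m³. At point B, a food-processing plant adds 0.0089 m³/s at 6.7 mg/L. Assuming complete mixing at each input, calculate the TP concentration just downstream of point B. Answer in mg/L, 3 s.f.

After input A: C = (0.79·0.15 + 0.0335·3.7) / 0.8235 = 0.2944 mg/L.
After input B: C = (0.8235·0.2944 + 0.0089·6.7) / 0.8324 = 0.3629 mg/L.

0.363 mg/L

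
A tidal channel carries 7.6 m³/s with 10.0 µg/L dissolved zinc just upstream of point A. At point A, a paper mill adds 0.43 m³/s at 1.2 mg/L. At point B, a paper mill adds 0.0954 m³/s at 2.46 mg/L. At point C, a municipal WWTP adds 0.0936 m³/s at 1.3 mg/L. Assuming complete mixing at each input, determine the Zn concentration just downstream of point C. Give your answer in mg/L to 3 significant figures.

0.115 mg/L

10.0 µg/L = 0.01 mg/L.
After input A: C = (7.6·0.01 + 0.43·1.2) / 8.03 = 0.07372 mg/L.
After input B: C = (8.03·0.07372 + 0.0954·2.46) / 8.125 = 0.1017 mg/L.
After input C: C = (8.125·0.1017 + 0.0936·1.3) / 8.219 = 0.1154 mg/L.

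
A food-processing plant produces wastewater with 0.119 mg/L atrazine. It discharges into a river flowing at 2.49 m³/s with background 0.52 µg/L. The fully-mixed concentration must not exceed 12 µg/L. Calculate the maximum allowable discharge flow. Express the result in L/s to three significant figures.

0.52 µg/L = 0.00052 mg/L.
12 µg/L = 0.012 mg/L.
Mass balance at complete mixing: C_std·(Q_w + Q_r) = Q_w·C_e + Q_r·C_b.
Rearranging, Q_w = Q_r·(C_std − C_b)/(C_e − C_std) = 2.49·(0.012 − 0.00052) / (0.119 − 0.012) = 0.2672 m³/s.
= 267.2 L/s.

267 L/s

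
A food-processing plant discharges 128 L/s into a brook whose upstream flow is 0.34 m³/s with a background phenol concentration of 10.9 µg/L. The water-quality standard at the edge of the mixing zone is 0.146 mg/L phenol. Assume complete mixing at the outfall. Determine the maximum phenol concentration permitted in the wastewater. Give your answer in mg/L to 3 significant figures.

0.505 mg/L

128 L/s = 0.128 m³/s.
10.9 µg/L = 0.0109 mg/L.
Mass balance: 0.146·0.468 = 0.128·Cₑ + 0.34·0.0109.
Cₑ = (0.06833 − 0.003706) / 0.128 = 0.5049 mg/L.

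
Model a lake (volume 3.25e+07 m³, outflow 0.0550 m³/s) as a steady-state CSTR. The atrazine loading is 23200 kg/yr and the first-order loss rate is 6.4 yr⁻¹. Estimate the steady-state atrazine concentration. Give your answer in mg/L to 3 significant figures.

Outflow Q = 0.0550 m³/s × 3.156e+07 s/yr = 1.736e+06 m³/yr.
Steady-state CSTR mass balance: W = Q·C + k·V·C, so C = W/(Q + kV).
Q + kV = 1.736e+06 + 6.4·3.25e+07 = 2.097e+08 m³/yr.
C = 23200/2.097e+08 = 0.0001106 kg/m³ = 0.1106 mg/L.

0.111 mg/L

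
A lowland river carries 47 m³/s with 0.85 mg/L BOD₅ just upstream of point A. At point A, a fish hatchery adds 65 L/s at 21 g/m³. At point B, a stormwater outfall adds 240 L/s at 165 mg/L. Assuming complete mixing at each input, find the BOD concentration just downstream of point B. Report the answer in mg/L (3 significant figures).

1.71 mg/L

65 L/s = 0.065 m³/s.
After input A: C = (47·0.85 + 0.065·21) / 47.06 = 0.8778 mg/L.
240 L/s = 0.24 m³/s.
After input B: C = (47.06·0.8778 + 0.24·165) / 47.3 = 1.71 mg/L.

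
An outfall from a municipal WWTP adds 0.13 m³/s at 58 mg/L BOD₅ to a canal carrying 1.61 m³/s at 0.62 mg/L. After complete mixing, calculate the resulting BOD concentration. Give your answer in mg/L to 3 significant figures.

4.91 mg/L

By mass balance at complete mixing, C = (0.13·58 + 1.61·0.62) / (0.13 + 1.61) = 8.538/1.74 = 4.907 mg/L.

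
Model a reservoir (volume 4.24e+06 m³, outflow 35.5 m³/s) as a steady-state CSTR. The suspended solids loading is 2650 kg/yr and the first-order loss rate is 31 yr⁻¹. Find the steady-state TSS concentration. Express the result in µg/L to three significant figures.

2.12 µg/L

Outflow Q = 35.5 m³/s × 3.156e+07 s/yr = 1.12e+09 m³/yr.
Steady-state CSTR mass balance: W = Q·C + k·V·C, so C = W/(Q + kV).
Q + kV = 1.12e+09 + 31·4.24e+06 = 1.252e+09 m³/yr.
C = 2650/1.252e+09 = 2.117e-06 kg/m³ = 0.002117 mg/L = 2.117 µg/L.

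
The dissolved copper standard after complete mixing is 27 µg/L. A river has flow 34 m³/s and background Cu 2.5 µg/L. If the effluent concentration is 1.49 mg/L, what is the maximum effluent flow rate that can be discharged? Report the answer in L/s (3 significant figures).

569 L/s

2.5 µg/L = 0.0025 mg/L.
27 µg/L = 0.027 mg/L.
Mass balance at complete mixing: C_std·(Q_w + Q_r) = Q_w·C_e + Q_r·C_b.
Rearranging, Q_w = Q_r·(C_std − C_b)/(C_e − C_std) = 34·(0.027 − 0.0025) / (1.49 − 0.027) = 0.5694 m³/s.
= 569.4 L/s.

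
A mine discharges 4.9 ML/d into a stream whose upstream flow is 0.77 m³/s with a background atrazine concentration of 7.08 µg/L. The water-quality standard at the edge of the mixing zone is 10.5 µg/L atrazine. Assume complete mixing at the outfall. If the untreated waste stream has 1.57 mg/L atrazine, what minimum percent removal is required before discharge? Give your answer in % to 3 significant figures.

4.9 ML/d = 0.05671 m³/s.
7.08 µg/L = 0.00708 mg/L.
10.5 µg/L = 0.0105 mg/L.
Mass balance: 0.0105·0.8267 = 0.05671·Cₑ + 0.77·0.00708.
Cₑ = (0.00868 − 0.005452) / 0.05671 = 0.05693 mg/L.
Required removal = 1 − 0.05693/1.57 = 96.37 %.

96.4 %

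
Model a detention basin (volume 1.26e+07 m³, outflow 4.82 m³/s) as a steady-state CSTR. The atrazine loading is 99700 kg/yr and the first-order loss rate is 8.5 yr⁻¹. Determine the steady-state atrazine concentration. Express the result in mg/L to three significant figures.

Outflow Q = 4.82 m³/s × 3.156e+07 s/yr = 1.521e+08 m³/yr.
Steady-state CSTR mass balance: W = Q·C + k·V·C, so C = W/(Q + kV).
Q + kV = 1.521e+08 + 8.5·1.26e+07 = 2.592e+08 m³/yr.
C = 99700/2.592e+08 = 0.0003846 kg/m³ = 0.3846 mg/L.

0.385 mg/L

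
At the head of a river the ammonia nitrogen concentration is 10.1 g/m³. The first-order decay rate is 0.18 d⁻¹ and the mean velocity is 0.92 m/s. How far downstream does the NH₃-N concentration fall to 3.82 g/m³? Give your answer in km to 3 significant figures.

From C = C₀·e^(−kt), t = ln(C₀/C)/k = ln(10.1/3.82)/0.18 = 0.9723/0.18 = 5.402 d.
Distance = v·t = 0.92 m/s × 4.667e+05 s = 4.294e+05 m = 429.4 km.

429 km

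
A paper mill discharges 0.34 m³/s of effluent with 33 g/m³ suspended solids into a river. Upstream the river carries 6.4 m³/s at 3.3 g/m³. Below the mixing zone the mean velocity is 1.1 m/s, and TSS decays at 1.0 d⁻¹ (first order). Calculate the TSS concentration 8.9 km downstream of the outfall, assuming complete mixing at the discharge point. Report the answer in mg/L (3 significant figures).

4.37 mg/L

After complete mixing, C₀ = (0.34·33 + 6.4·3.3) / 6.74 = 4.798 mg/L.
Travel time t = 8900 m / 1.1 m/s = 8091 s = 0.09364 d.
C = 4.798·exp(−1.0·0.09364) = 4.798·0.9106 = 4.369 mg/L.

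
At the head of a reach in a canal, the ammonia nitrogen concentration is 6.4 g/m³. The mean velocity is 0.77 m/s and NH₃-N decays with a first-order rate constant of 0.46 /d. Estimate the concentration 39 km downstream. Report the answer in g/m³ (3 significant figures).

4.89 g/m³

Travel time t = 39 km / 0.77 m/s = 3.9e+04/0.77 = 5.065e+04 s = 0.5862 d.
First-order decay: C = 6.4·exp(−0.46·0.5862) = 6.4·0.7636 = 4.887 g/m³.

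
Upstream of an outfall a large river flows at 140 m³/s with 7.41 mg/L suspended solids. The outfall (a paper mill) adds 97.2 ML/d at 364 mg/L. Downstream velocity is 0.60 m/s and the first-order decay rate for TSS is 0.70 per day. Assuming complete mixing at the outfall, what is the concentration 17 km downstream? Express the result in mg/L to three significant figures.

97.2 ML/d = 1.125 m³/s.
After complete mixing, C₀ = (1.125·364 + 140·7.41) / 141.1 = 10.25 mg/L.
Travel time t = 1.7e+04 m / 0.60 m/s = 2.833e+04 s = 0.3279 d.
C = 10.25·exp(−0.70·0.3279) = 10.25·0.7949 = 8.15 mg/L.

8.15 mg/L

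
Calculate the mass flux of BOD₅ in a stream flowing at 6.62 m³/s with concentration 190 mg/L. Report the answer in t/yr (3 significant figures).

Mass flux = Q·C = 6.62 m³/s × 190 g/m³ = 1258 g/s.
= 1258 g/s × 31.56 = 3.969e+04 t/yr.

39700 t/yr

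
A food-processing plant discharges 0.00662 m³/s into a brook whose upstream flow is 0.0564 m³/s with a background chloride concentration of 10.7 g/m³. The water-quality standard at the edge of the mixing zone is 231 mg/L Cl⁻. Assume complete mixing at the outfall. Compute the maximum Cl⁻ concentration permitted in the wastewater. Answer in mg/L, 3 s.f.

2110 mg/L

Mass balance: 231·0.06302 = 0.00662·Cₑ + 0.0564·10.7.
Cₑ = (14.56 − 0.6035) / 0.00662 = 2108 mg/L.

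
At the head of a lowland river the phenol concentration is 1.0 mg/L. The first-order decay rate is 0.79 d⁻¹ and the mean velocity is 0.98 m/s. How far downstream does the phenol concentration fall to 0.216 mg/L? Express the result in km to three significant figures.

164 km

From C = C₀·e^(−kt), t = ln(C₀/C)/k = ln(1.0/0.216)/0.79 = 1.532/0.79 = 1.94 d.
Distance = v·t = 0.98 m/s × 1.676e+05 s = 1.643e+05 m = 164.3 km.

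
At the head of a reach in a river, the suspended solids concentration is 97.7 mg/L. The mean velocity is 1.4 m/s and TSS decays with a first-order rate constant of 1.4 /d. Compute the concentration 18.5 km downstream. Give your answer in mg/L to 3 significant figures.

Travel time t = 18.5 km / 1.4 m/s = 1.85e+04/1.4 = 1.321e+04 s = 0.1529 d.
First-order decay: C = 97.7·exp(−1.4·0.1529) = 97.7·0.8073 = 78.87 mg/L.

78.9 mg/L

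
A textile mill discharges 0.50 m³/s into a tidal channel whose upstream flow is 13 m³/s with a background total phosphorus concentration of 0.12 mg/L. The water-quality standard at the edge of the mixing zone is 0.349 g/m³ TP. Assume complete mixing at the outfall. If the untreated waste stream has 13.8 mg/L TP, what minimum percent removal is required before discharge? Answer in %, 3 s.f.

Mass balance: 0.349·13.5 = 0.5·Cₑ + 13·0.12.
Cₑ = (4.712 − 1.56) / 0.5 = 6.303 mg/L.
Required removal = 1 − 6.303/13.8 = 54.33 %.

54.3 %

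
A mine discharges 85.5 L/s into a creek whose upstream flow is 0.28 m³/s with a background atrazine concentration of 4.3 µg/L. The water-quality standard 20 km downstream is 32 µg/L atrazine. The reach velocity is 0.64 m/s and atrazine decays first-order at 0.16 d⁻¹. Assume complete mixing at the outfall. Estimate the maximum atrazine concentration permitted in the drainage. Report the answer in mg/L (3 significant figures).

0.131 mg/L

85.5 L/s = 0.0855 m³/s.
4.3 µg/L = 0.0043 mg/L.
32 µg/L = 0.032 mg/L.
Travel time to the compliance point: t = 2e+04/0.64 = 3.125e+04 s = 0.3617 d; decay factor exp(−0.16·0.3617) = 0.9438.
So the concentration just after mixing may be at most 0.032/0.9438 = 0.03391 mg/L.
Mass balance: 0.03391·0.3655 = 0.0855·Cₑ + 0.28·0.0043.
Cₑ = (0.01239 − 0.001204) / 0.0855 = 0.1309 mg/L.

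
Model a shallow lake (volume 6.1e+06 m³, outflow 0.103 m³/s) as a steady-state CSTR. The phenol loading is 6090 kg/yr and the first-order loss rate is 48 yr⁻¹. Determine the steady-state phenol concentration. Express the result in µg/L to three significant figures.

Outflow Q = 0.103 m³/s × 3.156e+07 s/yr = 3.25e+06 m³/yr.
Steady-state CSTR mass balance: W = Q·C + k·V·C, so C = W/(Q + kV).
Q + kV = 3.25e+06 + 48·6.1e+06 = 2.961e+08 m³/yr.
C = 6090/2.961e+08 = 2.057e-05 kg/m³ = 0.02057 mg/L = 20.57 µg/L.

20.6 µg/L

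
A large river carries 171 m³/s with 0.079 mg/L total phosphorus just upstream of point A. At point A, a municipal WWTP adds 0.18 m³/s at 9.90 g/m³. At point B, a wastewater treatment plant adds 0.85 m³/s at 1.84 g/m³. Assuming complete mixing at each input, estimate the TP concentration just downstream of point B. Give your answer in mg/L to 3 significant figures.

0.0980 mg/L

After input A: C = (171·0.079 + 0.18·9.9) / 171.2 = 0.08933 mg/L.
After input B: C = (171.2·0.08933 + 0.85·1.84) / 172 = 0.09798 mg/L.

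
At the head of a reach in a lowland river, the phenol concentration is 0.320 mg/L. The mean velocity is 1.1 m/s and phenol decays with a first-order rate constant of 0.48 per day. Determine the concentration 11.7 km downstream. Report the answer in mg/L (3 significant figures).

Travel time t = 11.7 km / 1.1 m/s = 1.17e+04/1.1 = 1.064e+04 s = 0.1231 d.
First-order decay: C = 0.320·exp(−0.48·0.1231) = 0.320·0.9426 = 0.3016 mg/L.

0.302 mg/L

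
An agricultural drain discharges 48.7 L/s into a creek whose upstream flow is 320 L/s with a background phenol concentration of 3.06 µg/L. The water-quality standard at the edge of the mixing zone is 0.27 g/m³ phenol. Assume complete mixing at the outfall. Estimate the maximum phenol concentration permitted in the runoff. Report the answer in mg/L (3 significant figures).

2.02 mg/L

48.7 L/s = 0.0487 m³/s.
320 L/s = 0.32 m³/s.
3.06 µg/L = 0.00306 mg/L.
Mass balance: 0.27·0.3687 = 0.0487·Cₑ + 0.32·0.00306.
Cₑ = (0.09955 − 0.0009792) / 0.0487 = 2.024 mg/L.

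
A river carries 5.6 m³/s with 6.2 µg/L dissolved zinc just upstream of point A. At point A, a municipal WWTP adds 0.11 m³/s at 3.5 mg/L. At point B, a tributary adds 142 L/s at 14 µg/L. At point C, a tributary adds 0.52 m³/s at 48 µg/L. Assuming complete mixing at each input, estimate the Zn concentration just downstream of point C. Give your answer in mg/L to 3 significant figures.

6.2 µg/L = 0.0062 mg/L.
After input A: C = (5.6·0.0062 + 0.11·3.5) / 5.71 = 0.07351 mg/L.
142 L/s = 0.142 m³/s.
14 µg/L = 0.014 mg/L.
After input B: C = (5.71·0.07351 + 0.142·0.014) / 5.852 = 0.07206 mg/L.
48 µg/L = 0.048 mg/L.
After input C: C = (5.852·0.07206 + 0.52·0.048) / 6.372 = 0.0701 mg/L.

0.0701 mg/L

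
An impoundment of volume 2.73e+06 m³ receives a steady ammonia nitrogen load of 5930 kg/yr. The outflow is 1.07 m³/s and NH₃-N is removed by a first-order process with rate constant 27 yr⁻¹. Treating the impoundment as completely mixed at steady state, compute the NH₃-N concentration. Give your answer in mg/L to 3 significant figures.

Outflow Q = 1.07 m³/s × 3.156e+07 s/yr = 3.377e+07 m³/yr.
Steady-state CSTR mass balance: W = Q·C + k·V·C, so C = W/(Q + kV).
Q + kV = 3.377e+07 + 27·2.73e+06 = 1.075e+08 m³/yr.
C = 5930/1.075e+08 = 5.517e-05 kg/m³ = 0.05517 mg/L.

0.0552 mg/L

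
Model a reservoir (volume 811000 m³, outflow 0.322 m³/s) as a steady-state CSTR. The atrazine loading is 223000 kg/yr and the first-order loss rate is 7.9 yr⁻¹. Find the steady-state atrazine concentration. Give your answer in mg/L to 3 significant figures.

13.5 mg/L

Outflow Q = 0.322 m³/s × 3.156e+07 s/yr = 1.016e+07 m³/yr.
Steady-state CSTR mass balance: W = Q·C + k·V·C, so C = W/(Q + kV).
Q + kV = 1.016e+07 + 7.9·811000 = 1.657e+07 m³/yr.
C = 223000/1.657e+07 = 0.01346 kg/m³ = 13.46 mg/L.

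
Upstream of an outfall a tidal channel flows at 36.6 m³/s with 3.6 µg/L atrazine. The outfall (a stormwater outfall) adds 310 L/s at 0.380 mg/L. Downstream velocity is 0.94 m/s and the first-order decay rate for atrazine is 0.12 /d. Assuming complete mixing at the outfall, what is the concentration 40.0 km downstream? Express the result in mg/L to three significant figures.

310 L/s = 0.31 m³/s.
3.6 µg/L = 0.0036 mg/L.
After complete mixing, C₀ = (0.31·0.38 + 36.6·0.0036) / 36.91 = 0.006761 mg/L.
Travel time t = 4e+04 m / 0.94 m/s = 4.255e+04 s = 0.4925 d.
C = 0.006761·exp(−0.12·0.4925) = 0.006761·0.9426 = 0.006373 mg/L.

0.00637 mg/L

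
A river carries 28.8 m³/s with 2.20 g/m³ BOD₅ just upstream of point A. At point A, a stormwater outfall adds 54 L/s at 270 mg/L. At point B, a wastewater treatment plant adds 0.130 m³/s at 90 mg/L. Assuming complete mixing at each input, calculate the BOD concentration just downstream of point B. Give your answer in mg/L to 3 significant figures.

3.09 mg/L

54 L/s = 0.054 m³/s.
After input A: C = (28.8·2.2 + 0.054·270) / 28.85 = 2.701 mg/L.
After input B: C = (28.85·2.701 + 0.13·90) / 28.98 = 3.093 mg/L.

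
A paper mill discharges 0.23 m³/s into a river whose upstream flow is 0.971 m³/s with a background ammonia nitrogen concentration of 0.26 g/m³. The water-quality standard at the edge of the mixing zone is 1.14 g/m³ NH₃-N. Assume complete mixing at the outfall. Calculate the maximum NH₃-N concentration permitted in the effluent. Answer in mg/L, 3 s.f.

4.86 mg/L

Mass balance: 1.14·1.201 = 0.23·Cₑ + 0.971·0.26.
Cₑ = (1.369 − 0.2525) / 0.23 = 4.855 mg/L.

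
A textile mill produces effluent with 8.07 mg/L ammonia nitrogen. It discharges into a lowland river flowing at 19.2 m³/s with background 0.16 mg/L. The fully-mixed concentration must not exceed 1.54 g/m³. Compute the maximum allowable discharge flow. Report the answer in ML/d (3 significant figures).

351 ML/d

Mass balance at complete mixing: C_std·(Q_w + Q_r) = Q_w·C_e + Q_r·C_b.
Rearranging, Q_w = Q_r·(C_std − C_b)/(C_e − C_std) = 19.2·(1.54 − 0.16) / (8.07 − 1.54) = 4.058 m³/s.
= 350.6 ML/d.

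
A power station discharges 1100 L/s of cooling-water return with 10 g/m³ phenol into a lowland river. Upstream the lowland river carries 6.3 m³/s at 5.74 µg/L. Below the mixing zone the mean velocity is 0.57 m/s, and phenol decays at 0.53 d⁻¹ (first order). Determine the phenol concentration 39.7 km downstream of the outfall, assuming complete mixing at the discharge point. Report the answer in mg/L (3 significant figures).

0.973 mg/L

1100 L/s = 1.1 m³/s.
5.74 µg/L = 0.00574 mg/L.
After complete mixing, C₀ = (1.1·10 + 6.3·0.00574) / 7.4 = 1.491 mg/L.
Travel time t = 3.97e+04 m / 0.57 m/s = 6.965e+04 s = 0.8061 d.
C = 1.491·exp(−0.53·0.8061) = 1.491·0.6523 = 0.9728 mg/L.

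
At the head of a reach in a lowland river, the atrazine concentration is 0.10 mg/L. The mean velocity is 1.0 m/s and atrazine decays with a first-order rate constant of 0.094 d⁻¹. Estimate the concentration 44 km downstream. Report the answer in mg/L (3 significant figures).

0.0953 mg/L

Travel time t = 44 km / 1.0 m/s = 4.4e+04/1.0 = 4.4e+04 s = 0.5093 d.
First-order decay: C = 0.10·exp(−0.094·0.5093) = 0.10·0.9533 = 0.09533 mg/L.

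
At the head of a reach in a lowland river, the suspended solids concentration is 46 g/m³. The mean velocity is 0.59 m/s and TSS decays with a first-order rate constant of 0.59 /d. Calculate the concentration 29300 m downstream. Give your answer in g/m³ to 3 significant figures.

32.8 g/m³

Travel time t = 29300 m / 0.59 m/s = 2.93e+04/0.59 = 4.966e+04 s = 0.5748 d.
First-order decay: C = 46·exp(−0.59·0.5748) = 46·0.7124 = 32.77 g/m³.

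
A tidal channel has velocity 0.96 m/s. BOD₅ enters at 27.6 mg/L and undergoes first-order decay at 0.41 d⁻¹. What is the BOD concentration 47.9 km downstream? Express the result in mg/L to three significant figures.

21.8 mg/L

Travel time t = 47.9 km / 0.96 m/s = 4.79e+04/0.96 = 4.99e+04 s = 0.5775 d.
First-order decay: C = 27.6·exp(−0.41·0.5775) = 27.6·0.7892 = 21.78 mg/L.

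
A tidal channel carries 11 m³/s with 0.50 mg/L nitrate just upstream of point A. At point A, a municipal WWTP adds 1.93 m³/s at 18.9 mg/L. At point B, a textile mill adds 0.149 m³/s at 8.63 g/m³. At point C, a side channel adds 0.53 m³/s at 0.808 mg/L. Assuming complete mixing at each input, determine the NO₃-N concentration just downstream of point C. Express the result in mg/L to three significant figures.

3.21 mg/L

After input A: C = (11·0.5 + 1.93·18.9) / 12.93 = 3.246 mg/L.
After input B: C = (12.93·3.246 + 0.149·8.63) / 13.08 = 3.308 mg/L.
After input C: C = (13.08·3.308 + 0.53·0.808) / 13.61 = 3.21 mg/L.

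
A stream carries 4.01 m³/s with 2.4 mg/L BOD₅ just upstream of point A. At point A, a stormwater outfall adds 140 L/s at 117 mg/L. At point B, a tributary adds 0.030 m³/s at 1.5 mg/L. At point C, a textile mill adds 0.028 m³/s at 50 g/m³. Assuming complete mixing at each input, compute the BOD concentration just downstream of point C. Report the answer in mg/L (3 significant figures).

6.52 mg/L

140 L/s = 0.14 m³/s.
After input A: C = (4.01·2.4 + 0.14·117) / 4.15 = 6.266 mg/L.
After input B: C = (4.15·6.266 + 0.03·1.5) / 4.18 = 6.232 mg/L.
After input C: C = (4.18·6.232 + 0.028·50) / 4.208 = 6.523 mg/L.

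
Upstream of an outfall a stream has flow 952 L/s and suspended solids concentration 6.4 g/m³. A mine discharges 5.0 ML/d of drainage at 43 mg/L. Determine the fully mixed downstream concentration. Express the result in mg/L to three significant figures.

8.50 mg/L

5.0 ML/d = 0.05787 m³/s.
952 L/s = 0.952 m³/s.
Conservation of mass across the mixing zone: C = (0.05787·43 + 0.952·6.4) / (0.05787 + 0.952) = 8.581/1.01 = 8.497 mg/L.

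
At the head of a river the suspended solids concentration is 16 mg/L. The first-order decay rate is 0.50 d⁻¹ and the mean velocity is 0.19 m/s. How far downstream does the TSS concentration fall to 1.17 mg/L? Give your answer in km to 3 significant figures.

85.9 km

From C = C₀·e^(−kt), t = ln(C₀/C)/k = ln(16/1.17)/0.50 = 2.616/0.50 = 5.231 d.
Distance = v·t = 0.19 m/s × 4.52e+05 s = 8.587e+04 m = 85.87 km.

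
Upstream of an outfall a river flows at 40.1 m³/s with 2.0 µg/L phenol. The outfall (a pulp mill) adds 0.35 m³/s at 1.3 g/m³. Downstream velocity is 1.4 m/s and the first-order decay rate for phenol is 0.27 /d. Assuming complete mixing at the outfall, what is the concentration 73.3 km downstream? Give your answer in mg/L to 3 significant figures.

0.0112 mg/L

2.0 µg/L = 0.002 mg/L.
After complete mixing, C₀ = (0.35·1.3 + 40.1·0.002) / 40.45 = 0.01323 mg/L.
Travel time t = 7.33e+04 m / 1.4 m/s = 5.236e+04 s = 0.606 d.
C = 0.01323·exp(−0.27·0.606) = 0.01323·0.8491 = 0.01123 mg/L.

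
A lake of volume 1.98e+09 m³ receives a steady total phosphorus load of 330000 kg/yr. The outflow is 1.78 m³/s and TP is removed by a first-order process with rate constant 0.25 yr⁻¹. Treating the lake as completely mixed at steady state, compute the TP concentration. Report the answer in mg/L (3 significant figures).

0.599 mg/L

Outflow Q = 1.78 m³/s × 3.156e+07 s/yr = 5.617e+07 m³/yr.
Steady-state CSTR mass balance: W = Q·C + k·V·C, so C = W/(Q + kV).
Q + kV = 5.617e+07 + 0.25·1.98e+09 = 5.512e+08 m³/yr.
C = 330000/5.512e+08 = 0.0005987 kg/m³ = 0.5987 mg/L.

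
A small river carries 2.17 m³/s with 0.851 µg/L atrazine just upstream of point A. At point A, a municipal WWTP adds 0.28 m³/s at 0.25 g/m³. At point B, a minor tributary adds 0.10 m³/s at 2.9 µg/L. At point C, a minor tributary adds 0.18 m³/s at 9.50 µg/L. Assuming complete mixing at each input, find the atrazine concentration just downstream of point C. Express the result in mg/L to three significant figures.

0.851 µg/L = 0.000851 mg/L.
After input A: C = (2.17·0.000851 + 0.28·0.25) / 2.45 = 0.02933 mg/L.
2.9 µg/L = 0.0029 mg/L.
After input B: C = (2.45·0.02933 + 0.1·0.0029) / 2.55 = 0.02829 mg/L.
9.50 µg/L = 0.0095 mg/L.
After input C: C = (2.55·0.02829 + 0.18·0.0095) / 2.73 = 0.02705 mg/L.

0.0271 mg/L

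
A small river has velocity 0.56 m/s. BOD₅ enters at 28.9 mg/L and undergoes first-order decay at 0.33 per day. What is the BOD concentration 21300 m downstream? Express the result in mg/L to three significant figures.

25.0 mg/L

Travel time t = 21300 m / 0.56 m/s = 2.13e+04/0.56 = 3.804e+04 s = 0.4402 d.
First-order decay: C = 28.9·exp(−0.33·0.4402) = 28.9·0.8648 = 24.99 mg/L.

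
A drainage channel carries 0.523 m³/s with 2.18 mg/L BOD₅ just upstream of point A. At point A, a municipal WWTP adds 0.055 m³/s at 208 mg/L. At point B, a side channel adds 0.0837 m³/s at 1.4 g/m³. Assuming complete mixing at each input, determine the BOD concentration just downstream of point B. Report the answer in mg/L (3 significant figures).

19.2 mg/L

After input A: C = (0.523·2.18 + 0.055·208) / 0.578 = 21.76 mg/L.
After input B: C = (0.578·21.76 + 0.0837·1.4) / 0.6617 = 19.19 mg/L.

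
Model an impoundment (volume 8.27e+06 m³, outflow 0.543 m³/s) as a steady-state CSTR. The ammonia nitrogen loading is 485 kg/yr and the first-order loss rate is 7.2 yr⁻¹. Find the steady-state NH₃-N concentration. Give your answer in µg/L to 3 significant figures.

6.33 µg/L

Outflow Q = 0.543 m³/s × 3.156e+07 s/yr = 1.714e+07 m³/yr.
Steady-state CSTR mass balance: W = Q·C + k·V·C, so C = W/(Q + kV).
Q + kV = 1.714e+07 + 7.2·8.27e+06 = 7.668e+07 m³/yr.
C = 485/7.668e+07 = 6.325e-06 kg/m³ = 0.006325 mg/L = 6.325 µg/L.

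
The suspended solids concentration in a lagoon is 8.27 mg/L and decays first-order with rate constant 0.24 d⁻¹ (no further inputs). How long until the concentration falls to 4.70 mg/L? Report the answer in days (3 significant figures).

t = ln(C₀/C)/k = ln(8.27/4.70)/0.24 = 0.5651/0.24 = 2.354 d.

2.35 d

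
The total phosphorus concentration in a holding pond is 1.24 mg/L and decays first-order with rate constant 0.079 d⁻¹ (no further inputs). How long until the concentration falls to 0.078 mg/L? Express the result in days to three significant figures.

35.0 d

t = ln(C₀/C)/k = ln(1.24/0.078)/0.079 = 2.766/0.079 = 35.01 d.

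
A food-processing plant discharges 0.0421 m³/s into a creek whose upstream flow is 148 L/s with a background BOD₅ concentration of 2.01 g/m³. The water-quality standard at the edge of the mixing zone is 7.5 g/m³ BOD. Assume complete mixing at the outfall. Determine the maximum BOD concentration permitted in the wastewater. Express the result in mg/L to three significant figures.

26.8 mg/L

148 L/s = 0.148 m³/s.
Mass balance: 7.5·0.1901 = 0.0421·Cₑ + 0.148·2.01.
Cₑ = (1.426 − 0.2975) / 0.0421 = 26.8 mg/L.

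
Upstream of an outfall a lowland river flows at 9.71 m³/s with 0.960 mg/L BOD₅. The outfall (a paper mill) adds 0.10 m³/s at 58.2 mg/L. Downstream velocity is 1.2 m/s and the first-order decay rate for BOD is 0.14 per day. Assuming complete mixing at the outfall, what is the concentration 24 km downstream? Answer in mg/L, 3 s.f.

1.49 mg/L

After complete mixing, C₀ = (0.1·58.2 + 9.71·0.96) / 9.81 = 1.543 mg/L.
Travel time t = 2.4e+04 m / 1.2 m/s = 2e+04 s = 0.2315 d.
C = 1.543·exp(−0.14·0.2315) = 1.543·0.9681 = 1.494 mg/L.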